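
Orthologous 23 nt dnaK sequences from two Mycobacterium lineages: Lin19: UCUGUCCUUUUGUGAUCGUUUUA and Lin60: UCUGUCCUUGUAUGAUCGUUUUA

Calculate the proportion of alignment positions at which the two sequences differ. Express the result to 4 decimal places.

Mismatches occur at site 10 (U/G), site 12 (G/A).
There are 2 differences over 23 sites, so p = 2/23 = 0.0870.

0.0870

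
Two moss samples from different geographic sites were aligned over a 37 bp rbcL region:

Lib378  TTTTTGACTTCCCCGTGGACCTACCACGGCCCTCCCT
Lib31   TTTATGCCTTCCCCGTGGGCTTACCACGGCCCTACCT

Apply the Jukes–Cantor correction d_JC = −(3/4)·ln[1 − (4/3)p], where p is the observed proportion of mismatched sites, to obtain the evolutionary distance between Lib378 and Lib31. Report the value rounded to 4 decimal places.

0.1490

The sequences differ at positions 4 (T/A), 7 (A/C), 19 (A/G), 21 (C/T), 34 (C/A).
p = 5/37 = 0.135135.
d = −0.75 · ln(1 − (4/3)·0.135135) = −0.75 · ln(0.819820) = −0.75 · (-0.198670) = 0.1490.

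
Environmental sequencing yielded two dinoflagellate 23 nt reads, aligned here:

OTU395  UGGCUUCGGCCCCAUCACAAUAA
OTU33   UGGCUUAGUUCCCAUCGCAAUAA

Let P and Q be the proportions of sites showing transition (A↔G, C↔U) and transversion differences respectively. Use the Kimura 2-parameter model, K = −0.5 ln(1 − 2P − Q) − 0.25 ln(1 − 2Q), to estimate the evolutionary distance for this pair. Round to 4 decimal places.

Differing sites — 7:C/A (Tv); 9:G/U (Tv); 10:C/U (Ti); 17:A/G (Ti).
Of the 4 differences, 2 transitions and 2 transversions over 23 sites: P = 2/23 = 0.086957, Q = 2/23 = 0.086957.
d = −0.5·ln(0.739129) − 0.25·ln(0.826086) = −0.5·(-0.302283) − 0.25·(-0.191056) = 0.1989.

0.1989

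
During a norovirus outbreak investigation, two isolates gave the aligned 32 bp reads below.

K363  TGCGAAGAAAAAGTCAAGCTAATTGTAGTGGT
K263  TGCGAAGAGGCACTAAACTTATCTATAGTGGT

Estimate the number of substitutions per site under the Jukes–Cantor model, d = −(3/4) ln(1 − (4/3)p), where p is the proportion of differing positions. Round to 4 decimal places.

0.4042

Mismatches occur at site 9 (A→G), site 10 (A→G), site 11 (A→C), site 13 (G→C), site 15 (C→A), site 18 (G→C), site 19 (C→T), site 22 (A→T), site 23 (T→C), site 25 (G→A).
p = 10/32 = 0.312500.
d = −0.75 · ln(1 − (4/3)·0.312500) = −0.75 · ln(0.583333) = −0.75 · (-0.538997) = 0.4042.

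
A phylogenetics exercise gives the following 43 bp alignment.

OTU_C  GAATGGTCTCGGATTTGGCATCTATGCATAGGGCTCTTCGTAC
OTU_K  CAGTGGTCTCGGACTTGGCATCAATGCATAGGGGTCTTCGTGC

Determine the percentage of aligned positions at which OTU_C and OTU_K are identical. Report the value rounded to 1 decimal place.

The sequences differ at positions 1 (G/C), 3 (A/G), 14 (T/C), 23 (T/A), 34 (C/G), 42 (A/G).
37 of the 43 sites match, so the percent identity is 37/43 × 100 = 86.0%.

86.0%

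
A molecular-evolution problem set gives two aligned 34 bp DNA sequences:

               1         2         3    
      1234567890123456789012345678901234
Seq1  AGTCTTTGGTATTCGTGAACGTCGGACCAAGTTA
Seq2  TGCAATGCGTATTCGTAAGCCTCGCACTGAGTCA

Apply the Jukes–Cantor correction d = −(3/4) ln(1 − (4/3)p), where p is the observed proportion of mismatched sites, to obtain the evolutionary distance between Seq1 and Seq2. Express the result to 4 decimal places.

0.5347

Differing sites — 1:A/T; 3:T/C; 4:C/A; 5:T/A; 7:T/G; 8:G/C; 17:G/A; 19:A/G; 21:G/C; 25:G/C; 28:C/T; 29:A/G; 33:T/C.
p = 13/34 = 0.382353.
d = −0.75 · ln(1 − (4/3)·0.382353) = −0.75 · ln(0.490196) = −0.75 · (-0.712950) = 0.5347.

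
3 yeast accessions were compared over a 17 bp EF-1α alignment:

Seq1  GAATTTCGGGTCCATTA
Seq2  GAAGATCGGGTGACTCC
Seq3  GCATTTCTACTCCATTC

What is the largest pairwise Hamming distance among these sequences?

Pairwise Hamming distances:
  Seq1 vs Seq2: 7
  Seq1 vs Seq3: 5
  Seq2 vs Seq3: 10
The largest is 10, between Seq2 and Seq3.

10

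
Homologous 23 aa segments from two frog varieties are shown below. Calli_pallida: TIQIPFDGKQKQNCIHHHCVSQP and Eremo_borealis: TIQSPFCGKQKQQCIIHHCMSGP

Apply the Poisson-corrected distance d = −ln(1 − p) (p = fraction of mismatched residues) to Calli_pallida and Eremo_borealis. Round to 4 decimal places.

0.3023

The sequences differ at positions 4 (I/S), 7 (D/C), 13 (N/Q), 16 (H/I), 20 (V/M), 22 (Q/G).
p = 6/23 = 0.260870.
d = −ln(1 − 0.260870) = −ln(0.739130) = 0.3023.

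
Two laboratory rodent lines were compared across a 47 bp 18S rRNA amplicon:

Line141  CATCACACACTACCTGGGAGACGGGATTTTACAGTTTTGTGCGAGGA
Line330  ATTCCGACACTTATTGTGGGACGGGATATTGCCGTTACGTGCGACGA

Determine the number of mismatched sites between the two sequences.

15

Differing sites — 1:C/A; 2:A/T; 5:A/C; 6:C/G; 12:A/T; 13:C/A; 14:C/T; 17:G/T; 19:A/G; 28:T/A; 31:A/G; 33:A/C; 37:T/A; 38:T/C; 45:G/C.
That gives 15 mismatches out of 47 aligned sites, so the Hamming distance is 15.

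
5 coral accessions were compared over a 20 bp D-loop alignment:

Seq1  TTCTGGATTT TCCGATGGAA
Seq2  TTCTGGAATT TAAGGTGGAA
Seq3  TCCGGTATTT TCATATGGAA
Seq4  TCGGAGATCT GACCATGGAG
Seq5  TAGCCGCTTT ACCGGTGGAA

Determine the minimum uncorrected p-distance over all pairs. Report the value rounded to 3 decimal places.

Pairwise Hamming distances:
  Seq1 vs Seq2: 4
  Seq1 vs Seq3: 5
  Seq1 vs Seq4: 9
  Seq1 vs Seq5: 7
  Seq2 vs Seq3: 7
  Seq2 vs Seq4: 11
  Seq2 vs Seq5: 9
  Seq3 vs Seq4: 9
  Seq3 vs Seq5: 10
  Seq4 vs Seq5: 10
The smallest is 4 mismatches, between Seq1 and Seq2; p = 4/20 = 0.200.

0.200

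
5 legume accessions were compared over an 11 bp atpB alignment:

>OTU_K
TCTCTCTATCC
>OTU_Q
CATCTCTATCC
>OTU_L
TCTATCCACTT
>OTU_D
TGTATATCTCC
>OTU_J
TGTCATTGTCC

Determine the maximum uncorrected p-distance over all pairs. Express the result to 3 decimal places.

Pairwise Hamming distances:
  OTU_K vs OTU_Q: 2
  OTU_K vs OTU_L: 5
  OTU_K vs OTU_D: 4
  OTU_K vs OTU_J: 4
  OTU_Q vs OTU_L: 7
  OTU_Q vs OTU_D: 5
  OTU_Q vs OTU_J: 5
  OTU_L vs OTU_D: 7
  OTU_L vs OTU_J: 9
  OTU_D vs OTU_J: 4
The largest is 9 mismatches, between OTU_L and OTU_J; p = 9/11 = 0.818.

0.818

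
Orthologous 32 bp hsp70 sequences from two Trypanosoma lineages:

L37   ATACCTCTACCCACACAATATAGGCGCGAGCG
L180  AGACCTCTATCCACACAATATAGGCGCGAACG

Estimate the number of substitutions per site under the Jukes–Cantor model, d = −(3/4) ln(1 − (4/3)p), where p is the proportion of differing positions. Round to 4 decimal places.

The sequences differ at positions 2 (T/G), 10 (C/T), 30 (G/A).
p = 3/32 = 0.093750.
d = −0.75 · ln(1 − (4/3)·0.093750) = −0.75 · ln(0.875000) = −0.75 · (-0.133531) = 0.1001.

0.1001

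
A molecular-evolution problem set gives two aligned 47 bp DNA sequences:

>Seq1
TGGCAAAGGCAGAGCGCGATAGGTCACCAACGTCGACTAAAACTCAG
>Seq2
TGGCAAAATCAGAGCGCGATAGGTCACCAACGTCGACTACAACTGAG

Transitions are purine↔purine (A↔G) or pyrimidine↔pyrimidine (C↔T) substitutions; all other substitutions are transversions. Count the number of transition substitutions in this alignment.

Differing sites — 8:G/A (Ti); 9:G/T (Tv); 40:A/C (Tv); 45:C/G (Tv).
Of the 4 differences, 1 transition and 3 transversions, so the answer is 1.

1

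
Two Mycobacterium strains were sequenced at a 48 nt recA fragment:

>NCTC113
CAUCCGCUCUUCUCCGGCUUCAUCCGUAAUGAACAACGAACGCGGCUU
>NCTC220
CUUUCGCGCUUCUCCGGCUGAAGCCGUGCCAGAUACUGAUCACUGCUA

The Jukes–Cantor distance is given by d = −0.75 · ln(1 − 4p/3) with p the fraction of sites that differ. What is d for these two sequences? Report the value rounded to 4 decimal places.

The sequences differ at positions 2 (A/U), 4 (C/U), 8 (U/G), 20 (U/G), 21 (C/A), 23 (U/G), 28 (A/G), 29 (A/C), 30 (U/C), 31 (G/A), 32 (A/G), 34 (C/U), 36 (A/C), 37 (C/U), 40 (A/U), 42 (G/A), 44 (G/U), 48 (U/A).
p = 18/48 = 0.375000.
d = −0.75 · ln(1 − (4/3)·0.375000) = −0.75 · ln(0.500000) = −0.75 · (-0.693147) = 0.5199.

0.5199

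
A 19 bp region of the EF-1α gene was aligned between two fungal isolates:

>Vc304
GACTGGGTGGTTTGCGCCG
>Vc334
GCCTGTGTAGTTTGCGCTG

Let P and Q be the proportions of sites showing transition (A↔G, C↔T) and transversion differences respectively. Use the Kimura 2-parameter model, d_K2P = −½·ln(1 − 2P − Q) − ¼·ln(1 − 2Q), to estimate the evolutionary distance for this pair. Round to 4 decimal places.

0.2488

Differing sites — 2:A/C (Tv); 6:G/T (Tv); 9:G/A (Ti); 18:C/T (Ti).
Of the 4 differences, 2 transitions and 2 transversions over 19 sites: P = 2/19 = 0.105263, Q = 2/19 = 0.105263.
d = −0.5·ln(0.684211) − 0.25·ln(0.789474) = −0.5·(-0.379489) − 0.25·(-0.236388) = 0.2488.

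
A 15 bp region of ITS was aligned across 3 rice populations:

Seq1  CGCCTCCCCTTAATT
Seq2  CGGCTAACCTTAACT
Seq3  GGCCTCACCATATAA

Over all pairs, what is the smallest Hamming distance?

Pairwise Hamming distances:
  Seq1 vs Seq2: 4
  Seq1 vs Seq3: 6
  Seq2 vs Seq3: 7
The smallest is 4, between Seq1 and Seq2.

4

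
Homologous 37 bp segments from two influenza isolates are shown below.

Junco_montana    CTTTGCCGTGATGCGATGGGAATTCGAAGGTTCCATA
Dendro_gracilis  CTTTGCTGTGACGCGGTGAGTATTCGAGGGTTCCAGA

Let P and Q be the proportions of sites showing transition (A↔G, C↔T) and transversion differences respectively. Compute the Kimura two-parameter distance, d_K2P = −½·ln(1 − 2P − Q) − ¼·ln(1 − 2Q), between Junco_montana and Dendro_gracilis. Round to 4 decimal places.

Mismatches occur at site 7 (C→T, transition), site 12 (T→C, transition), site 16 (A→G, transition), site 19 (G→A, transition), site 21 (A→T, transversion), site 28 (A→G, transition), site 36 (T→G, transversion).
Of the 7 differences, 5 transitions and 2 transversions over 37 sites: P = 5/37 = 0.135135, Q = 2/37 = 0.054054.
d = −0.5·ln(0.675676) − 0.25·ln(0.891892) = −0.5·(-0.392042) − 0.25·(-0.114410) = 0.2246.

0.2246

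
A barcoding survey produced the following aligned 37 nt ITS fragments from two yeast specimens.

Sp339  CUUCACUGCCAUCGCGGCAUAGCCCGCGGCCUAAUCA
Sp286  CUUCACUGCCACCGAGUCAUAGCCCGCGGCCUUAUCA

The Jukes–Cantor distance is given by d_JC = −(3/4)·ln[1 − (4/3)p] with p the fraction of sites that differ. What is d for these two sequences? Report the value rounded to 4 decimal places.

Differing sites — 12:U/C; 15:C/A; 17:G/U; 33:A/U.
p = 4/37 = 0.108108.
d = −0.75 · ln(1 − (4/3)·0.108108) = −0.75 · ln(0.855856) = −0.75 · (-0.155653) = 0.1167.

0.1167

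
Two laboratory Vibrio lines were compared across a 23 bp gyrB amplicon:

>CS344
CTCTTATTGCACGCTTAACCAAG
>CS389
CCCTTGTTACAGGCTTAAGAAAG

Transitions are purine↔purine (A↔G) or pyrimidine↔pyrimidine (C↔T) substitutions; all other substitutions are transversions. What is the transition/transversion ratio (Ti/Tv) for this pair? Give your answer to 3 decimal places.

1.000

The sequences differ at positions 2 (T/C, transition), 6 (A/G, transition), 9 (G/A, transition), 12 (C/G, transversion), 19 (C/G, transversion), 20 (C/A, transversion).
Of the 6 differences, 3 transitions and 3 transversions, so Ti/Tv = 3/3 = 1.000.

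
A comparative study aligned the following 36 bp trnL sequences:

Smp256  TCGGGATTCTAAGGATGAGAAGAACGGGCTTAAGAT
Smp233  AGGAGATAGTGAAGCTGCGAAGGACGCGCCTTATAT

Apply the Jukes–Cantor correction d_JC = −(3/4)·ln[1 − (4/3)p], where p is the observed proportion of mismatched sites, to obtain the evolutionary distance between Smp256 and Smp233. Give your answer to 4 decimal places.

0.5482

The sequences differ at positions 1 (T/A), 2 (C/G), 4 (G/A), 8 (T/A), 9 (C/G), 11 (A/G), 13 (G/A), 15 (A/C), 18 (A/C), 23 (A/G), 27 (G/C), 30 (T/C), 32 (A/T), 34 (G/T).
p = 14/36 = 0.388889.
d = −0.75 · ln(1 − (4/3)·0.388889) = −0.75 · ln(0.481481) = −0.75 · (-0.730889) = 0.5482.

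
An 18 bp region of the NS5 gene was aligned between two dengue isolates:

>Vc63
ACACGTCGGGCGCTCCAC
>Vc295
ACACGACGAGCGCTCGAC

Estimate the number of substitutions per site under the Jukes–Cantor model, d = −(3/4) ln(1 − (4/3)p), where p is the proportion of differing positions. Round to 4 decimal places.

0.1885

The sequences differ at positions 6 (T/A), 9 (G/A), 16 (C/G).
p = 3/18 = 0.166667.
d = −0.75 · ln(1 − (4/3)·0.166667) = −0.75 · ln(0.777777) = −0.75 · (-0.251315) = 0.1885.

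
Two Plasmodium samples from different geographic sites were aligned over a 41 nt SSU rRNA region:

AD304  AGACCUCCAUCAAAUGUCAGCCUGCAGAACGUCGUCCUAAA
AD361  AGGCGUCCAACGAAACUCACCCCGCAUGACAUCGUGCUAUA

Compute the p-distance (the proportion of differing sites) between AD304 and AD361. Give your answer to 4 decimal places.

0.3171

Differing sites — 3:A/G; 5:C/G; 10:U/A; 12:A/G; 15:U/A; 16:G/C; 20:G/C; 23:U/C; 27:G/U; 28:A/G; 31:G/A; 36:C/G; 40:A/U.
There are 13 differences over 41 sites, so p = 13/41 = 0.3171.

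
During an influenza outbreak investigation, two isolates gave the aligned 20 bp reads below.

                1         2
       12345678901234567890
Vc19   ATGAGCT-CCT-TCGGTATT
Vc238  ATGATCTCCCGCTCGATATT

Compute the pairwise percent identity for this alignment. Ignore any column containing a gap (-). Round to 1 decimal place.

Excluding the 2 gap columns leaves 18 comparable sites.
The sequences differ at positions 5 (G/T), 11 (T/G), 16 (G/A).
15 of the 18 comparable sites match, so the percent identity is 15/18 × 100 = 83.3%.

83.3%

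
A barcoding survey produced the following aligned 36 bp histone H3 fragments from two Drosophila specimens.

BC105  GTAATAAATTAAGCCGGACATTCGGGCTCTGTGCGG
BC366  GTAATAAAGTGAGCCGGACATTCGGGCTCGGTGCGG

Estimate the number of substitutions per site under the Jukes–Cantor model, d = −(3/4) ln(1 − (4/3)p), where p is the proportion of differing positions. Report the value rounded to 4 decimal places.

Mismatches occur at site 9 (T→G), site 11 (A→G), site 30 (T→G).
p = 3/36 = 0.083333.
d = −0.75 · ln(1 − (4/3)·0.083333) = −0.75 · ln(0.888889) = −0.75 · (-0.117783) = 0.0883.

0.0883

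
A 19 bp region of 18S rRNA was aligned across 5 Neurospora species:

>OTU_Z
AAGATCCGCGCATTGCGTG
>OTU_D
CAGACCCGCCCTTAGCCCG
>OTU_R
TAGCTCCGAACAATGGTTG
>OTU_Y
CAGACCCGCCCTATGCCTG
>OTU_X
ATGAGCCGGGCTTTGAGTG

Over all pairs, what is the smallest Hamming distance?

3

Pairwise Hamming distances:
  OTU_Z vs OTU_D: 7
  OTU_Z vs OTU_R: 7
  OTU_Z vs OTU_Y: 6
  OTU_Z vs OTU_X: 5
  OTU_D vs OTU_R: 11
  OTU_D vs OTU_Y: 3
  OTU_D vs OTU_X: 9
  OTU_R vs OTU_Y: 8
  OTU_R vs OTU_X: 10
  OTU_Y vs OTU_X: 8
The smallest is 3, between OTU_D and OTU_Y.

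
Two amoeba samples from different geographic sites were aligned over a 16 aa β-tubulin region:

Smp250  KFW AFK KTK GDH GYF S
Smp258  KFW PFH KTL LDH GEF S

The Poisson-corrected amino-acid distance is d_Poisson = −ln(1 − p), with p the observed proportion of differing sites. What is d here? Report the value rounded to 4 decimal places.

0.3747

The sequences differ at positions 4 (A/P), 6 (K/H), 9 (K/L), 10 (G/L), 14 (Y/E).
p = 5/16 = 0.312500.
d = −ln(1 − 0.312500) = −ln(0.687500) = 0.3747.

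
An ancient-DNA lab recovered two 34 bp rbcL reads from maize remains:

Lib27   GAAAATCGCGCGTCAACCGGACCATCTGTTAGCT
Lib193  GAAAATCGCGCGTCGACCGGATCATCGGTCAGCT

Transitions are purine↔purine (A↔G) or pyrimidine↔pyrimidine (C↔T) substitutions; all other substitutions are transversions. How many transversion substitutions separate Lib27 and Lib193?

The sequences differ at positions 15 (A/G, transition), 22 (C/T, transition), 27 (T/G, transversion), 30 (T/C, transition).
Of the 4 differences, 3 transitions and 1 transversion, so the answer is 1.

1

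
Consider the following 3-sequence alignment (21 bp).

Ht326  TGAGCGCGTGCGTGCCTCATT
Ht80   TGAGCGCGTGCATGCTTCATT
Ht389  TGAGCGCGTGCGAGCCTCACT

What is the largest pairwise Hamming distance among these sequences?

4

Pairwise Hamming distances:
  Ht326 vs Ht80: 2
  Ht326 vs Ht389: 2
  Ht80 vs Ht389: 4
The largest is 4, between Ht80 and Ht389.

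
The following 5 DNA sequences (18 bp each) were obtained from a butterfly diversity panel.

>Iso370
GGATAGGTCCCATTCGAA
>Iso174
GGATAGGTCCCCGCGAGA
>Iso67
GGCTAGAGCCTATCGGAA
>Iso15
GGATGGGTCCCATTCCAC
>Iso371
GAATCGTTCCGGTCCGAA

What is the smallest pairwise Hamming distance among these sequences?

3

Pairwise Hamming distances:
  Iso370 vs Iso174: 6
  Iso370 vs Iso67: 6
  Iso370 vs Iso15: 3
  Iso370 vs Iso371: 6
  Iso174 vs Iso67: 8
  Iso174 vs Iso15: 8
  Iso174 vs Iso371: 9
  Iso67 vs Iso15: 9
  Iso67 vs Iso371: 8
  Iso15 vs Iso371: 8
The smallest is 3, between Iso370 and Iso15.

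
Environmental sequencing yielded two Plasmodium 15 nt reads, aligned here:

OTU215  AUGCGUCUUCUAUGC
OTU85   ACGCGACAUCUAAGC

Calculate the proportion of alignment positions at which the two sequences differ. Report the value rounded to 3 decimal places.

0.267

Mismatches occur at site 2 (U↔C), site 6 (U↔A), site 8 (U↔A), site 13 (U↔A).
There are 4 differences over 15 sites, so p = 4/15 = 0.267.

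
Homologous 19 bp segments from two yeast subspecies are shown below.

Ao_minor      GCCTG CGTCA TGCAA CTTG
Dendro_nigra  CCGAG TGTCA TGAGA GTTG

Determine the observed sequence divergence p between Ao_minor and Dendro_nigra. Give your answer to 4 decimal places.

Mismatches occur at site 1 (G↔C), site 3 (C↔G), site 4 (T↔A), site 6 (C↔T), site 13 (C↔A), site 14 (A↔G), site 16 (C↔G).
There are 7 differences over 19 sites, so p = 7/19 = 0.3684.

0.3684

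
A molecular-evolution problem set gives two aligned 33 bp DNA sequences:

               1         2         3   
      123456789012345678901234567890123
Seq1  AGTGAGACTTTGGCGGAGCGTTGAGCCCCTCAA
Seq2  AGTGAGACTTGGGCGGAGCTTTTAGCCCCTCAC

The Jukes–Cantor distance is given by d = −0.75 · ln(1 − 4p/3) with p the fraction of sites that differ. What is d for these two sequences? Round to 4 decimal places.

The sequences differ at positions 11 (T/G), 20 (G/T), 23 (G/T), 33 (A/C).
p = 4/33 = 0.121212.
d = −0.75 · ln(1 − (4/3)·0.121212) = −0.75 · ln(0.838384) = −0.75 · (-0.176279) = 0.1322.

0.1322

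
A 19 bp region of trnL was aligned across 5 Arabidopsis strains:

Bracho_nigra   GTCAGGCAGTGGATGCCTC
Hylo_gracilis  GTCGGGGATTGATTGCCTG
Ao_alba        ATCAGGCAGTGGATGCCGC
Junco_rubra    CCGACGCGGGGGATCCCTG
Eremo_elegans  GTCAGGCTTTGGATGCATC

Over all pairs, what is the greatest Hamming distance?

Pairwise Hamming distances:
  Bracho_nigra vs Hylo_gracilis: 6
  Bracho_nigra vs Ao_alba: 2
  Bracho_nigra vs Junco_rubra: 8
  Bracho_nigra vs Eremo_elegans: 3
  Hylo_gracilis vs Ao_alba: 8
  Hylo_gracilis vs Junco_rubra: 12
  Hylo_gracilis vs Eremo_elegans: 7
  Ao_alba vs Junco_rubra: 9
  Ao_alba vs Eremo_elegans: 5
  Junco_rubra vs Eremo_elegans: 10
The largest is 12, between Hylo_gracilis and Junco_rubra.

12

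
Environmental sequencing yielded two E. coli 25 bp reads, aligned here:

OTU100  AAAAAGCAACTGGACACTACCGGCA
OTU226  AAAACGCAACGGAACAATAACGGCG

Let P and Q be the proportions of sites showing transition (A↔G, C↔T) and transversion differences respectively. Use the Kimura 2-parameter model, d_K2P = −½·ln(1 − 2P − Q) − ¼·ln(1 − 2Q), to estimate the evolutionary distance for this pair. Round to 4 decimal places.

0.2892

Mismatches occur at site 5 (A/C, transversion), site 11 (T/G, transversion), site 13 (G/A, transition), site 17 (C/A, transversion), site 20 (C/A, transversion), site 25 (A/G, transition).
Of the 6 differences, 2 transitions and 4 transversions over 25 sites: P = 2/25 = 0.080000, Q = 4/25 = 0.160000.
d = −0.5·ln(0.680000) − 0.25·ln(0.680000) = −0.5·(-0.385662) − 0.25·(-0.385662) = 0.2892.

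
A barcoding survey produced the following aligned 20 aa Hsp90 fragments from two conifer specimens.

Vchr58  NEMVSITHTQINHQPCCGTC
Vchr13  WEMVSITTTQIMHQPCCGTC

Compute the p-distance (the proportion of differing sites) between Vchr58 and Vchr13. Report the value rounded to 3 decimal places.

0.150

The sequences differ at positions 1 (N/W), 8 (H/T), 12 (N/M).
There are 3 differences over 20 sites, so p = 3/20 = 0.150.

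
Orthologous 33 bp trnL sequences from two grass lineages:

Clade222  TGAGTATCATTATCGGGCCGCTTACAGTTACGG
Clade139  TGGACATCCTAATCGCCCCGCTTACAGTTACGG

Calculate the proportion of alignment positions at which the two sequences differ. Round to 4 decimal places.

0.2121

Differing sites — 3:A/G; 4:G/A; 5:T/C; 9:A/C; 11:T/A; 16:G/C; 17:G/C.
There are 7 differences over 33 sites, so p = 7/33 = 0.2121.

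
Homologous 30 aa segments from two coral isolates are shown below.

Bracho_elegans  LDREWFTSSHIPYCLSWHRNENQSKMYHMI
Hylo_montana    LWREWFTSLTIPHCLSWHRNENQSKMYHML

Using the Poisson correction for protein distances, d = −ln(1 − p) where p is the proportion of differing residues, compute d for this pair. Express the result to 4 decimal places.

0.1823

Differing sites — 2:D/W; 9:S/L; 10:H/T; 13:Y/H; 30:I/L.
p = 5/30 = 0.166667.
d = −ln(1 − 0.166667) = −ln(0.833333) = 0.1823.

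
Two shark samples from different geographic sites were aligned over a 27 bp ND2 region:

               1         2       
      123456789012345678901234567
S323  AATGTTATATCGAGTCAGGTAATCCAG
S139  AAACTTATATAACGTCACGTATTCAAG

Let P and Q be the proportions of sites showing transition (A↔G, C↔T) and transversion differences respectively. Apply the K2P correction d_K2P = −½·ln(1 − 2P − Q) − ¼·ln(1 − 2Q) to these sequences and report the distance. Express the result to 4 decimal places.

0.3855

Differing sites — 3:T/A (Tv); 4:G/C (Tv); 11:C/A (Tv); 12:G/A (Ti); 13:A/C (Tv); 18:G/C (Tv); 22:A/T (Tv); 25:C/A (Tv).
Of the 8 differences, 1 transition and 7 transversions over 27 sites: P = 1/27 = 0.037037, Q = 7/27 = 0.259259.
d = −0.5·ln(0.666667) − 0.25·ln(0.481482) = −0.5·(-0.405465) − 0.25·(-0.730886) = 0.3855.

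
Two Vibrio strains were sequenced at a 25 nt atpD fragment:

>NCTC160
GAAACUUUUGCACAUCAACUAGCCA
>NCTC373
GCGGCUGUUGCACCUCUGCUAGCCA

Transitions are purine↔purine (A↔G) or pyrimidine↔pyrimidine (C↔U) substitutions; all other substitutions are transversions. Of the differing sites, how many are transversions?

4

Mismatches occur at site 2 (A→C, transversion), site 3 (A→G, transition), site 4 (A→G, transition), site 7 (U→G, transversion), site 14 (A→C, transversion), site 17 (A→U, transversion), site 18 (A→G, transition).
Of the 7 differences, 3 transitions and 4 transversions, so the answer is 4.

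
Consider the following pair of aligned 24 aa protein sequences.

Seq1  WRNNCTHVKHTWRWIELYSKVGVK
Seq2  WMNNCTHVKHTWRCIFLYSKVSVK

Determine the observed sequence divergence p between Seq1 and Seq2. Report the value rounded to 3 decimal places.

Mismatches occur at site 2 (R/M), site 14 (W/C), site 16 (E/F), site 22 (G/S).
There are 4 differences over 24 sites, so p = 4/24 = 0.167.

0.167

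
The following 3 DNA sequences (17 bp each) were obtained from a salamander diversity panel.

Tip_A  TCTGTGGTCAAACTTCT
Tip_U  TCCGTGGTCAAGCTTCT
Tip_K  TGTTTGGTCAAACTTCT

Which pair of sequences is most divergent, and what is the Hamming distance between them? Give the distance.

4

Pairwise Hamming distances:
  Tip_A vs Tip_U: 2
  Tip_A vs Tip_K: 2
  Tip_U vs Tip_K: 4
The largest is 4, between Tip_U and Tip_K.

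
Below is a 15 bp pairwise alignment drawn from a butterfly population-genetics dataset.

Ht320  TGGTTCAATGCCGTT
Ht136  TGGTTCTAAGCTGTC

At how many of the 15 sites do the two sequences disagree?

4

Differing sites — 7:A/T; 9:T/A; 12:C/T; 15:T/C.
That gives 4 mismatches out of 15 aligned sites, so the Hamming distance is 4.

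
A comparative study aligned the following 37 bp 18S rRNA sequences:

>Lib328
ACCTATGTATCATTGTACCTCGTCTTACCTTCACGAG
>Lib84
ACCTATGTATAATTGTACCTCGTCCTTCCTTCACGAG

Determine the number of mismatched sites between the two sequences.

3

Mismatches occur at site 11 (C↔A), site 25 (T↔C), site 27 (A↔T).
That gives 3 mismatches out of 37 aligned sites, so the Hamming distance is 3.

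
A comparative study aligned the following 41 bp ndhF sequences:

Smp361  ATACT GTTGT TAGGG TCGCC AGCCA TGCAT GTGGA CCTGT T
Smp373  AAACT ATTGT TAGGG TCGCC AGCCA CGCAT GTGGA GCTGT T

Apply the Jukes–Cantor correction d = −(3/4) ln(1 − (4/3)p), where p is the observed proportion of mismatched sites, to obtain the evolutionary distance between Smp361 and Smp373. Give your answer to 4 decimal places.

0.1045

The sequences differ at positions 2 (T/A), 6 (G/A), 26 (T/C), 36 (C/G).
p = 4/41 = 0.097561.
d = −0.75 · ln(1 − (4/3)·0.097561) = −0.75 · ln(0.869919) = −0.75 · (-0.139355) = 0.1045.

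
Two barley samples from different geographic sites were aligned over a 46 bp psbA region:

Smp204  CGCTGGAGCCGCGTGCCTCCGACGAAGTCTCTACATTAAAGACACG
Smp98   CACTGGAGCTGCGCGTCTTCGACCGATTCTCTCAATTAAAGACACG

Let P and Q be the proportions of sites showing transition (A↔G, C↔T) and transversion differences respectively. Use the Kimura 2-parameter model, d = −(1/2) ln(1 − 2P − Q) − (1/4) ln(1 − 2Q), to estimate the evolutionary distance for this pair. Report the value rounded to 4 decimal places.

The sequences differ at positions 2 (G/A, transition), 10 (C/T, transition), 14 (T/C, transition), 16 (C/T, transition), 19 (C/T, transition), 24 (G/C, transversion), 25 (A/G, transition), 27 (G/T, transversion), 33 (A/C, transversion), 34 (C/A, transversion).
Of the 10 differences, 6 transitions and 4 transversions over 46 sites: P = 6/46 = 0.130435, Q = 4/46 = 0.086957.
d = −0.5·ln(0.652173) − 0.25·ln(0.826086) = −0.5·(-0.427445) − 0.25·(-0.191056) = 0.2615.

0.2615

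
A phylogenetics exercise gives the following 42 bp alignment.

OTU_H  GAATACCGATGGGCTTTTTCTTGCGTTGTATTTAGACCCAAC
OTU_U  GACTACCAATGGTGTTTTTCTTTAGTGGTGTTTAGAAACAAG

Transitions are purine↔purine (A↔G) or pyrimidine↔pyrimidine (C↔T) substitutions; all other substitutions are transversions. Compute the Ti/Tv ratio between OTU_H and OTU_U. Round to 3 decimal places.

Differing sites — 3:A/C (Tv); 8:G/A (Ti); 13:G/T (Tv); 14:C/G (Tv); 23:G/T (Tv); 24:C/A (Tv); 27:T/G (Tv); 30:A/G (Ti); 37:C/A (Tv); 38:C/A (Tv); 42:C/G (Tv).
Of the 11 differences, 2 transitions and 9 transversions, so Ti/Tv = 2/9 = 0.222.

0.222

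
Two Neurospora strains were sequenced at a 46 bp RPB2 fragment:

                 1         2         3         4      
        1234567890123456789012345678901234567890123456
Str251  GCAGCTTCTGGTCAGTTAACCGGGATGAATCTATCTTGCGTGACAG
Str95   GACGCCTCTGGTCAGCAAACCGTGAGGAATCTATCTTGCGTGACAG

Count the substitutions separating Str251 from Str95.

7

Mismatches occur at site 2 (C↔A), site 3 (A↔C), site 6 (T↔C), site 16 (T↔C), site 17 (T↔A), site 23 (G↔T), site 26 (T↔G).
That gives 7 mismatches out of 46 aligned sites, so the Hamming distance is 7.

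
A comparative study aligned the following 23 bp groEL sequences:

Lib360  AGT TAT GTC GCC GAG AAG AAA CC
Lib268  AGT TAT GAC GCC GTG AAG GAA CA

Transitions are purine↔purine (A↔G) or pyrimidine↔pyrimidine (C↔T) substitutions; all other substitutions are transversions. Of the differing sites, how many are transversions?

Differing sites — 8:T/A (Tv); 14:A/T (Tv); 19:A/G (Ti); 23:C/A (Tv).
Of the 4 differences, 1 transition and 3 transversions, so the answer is 3.

3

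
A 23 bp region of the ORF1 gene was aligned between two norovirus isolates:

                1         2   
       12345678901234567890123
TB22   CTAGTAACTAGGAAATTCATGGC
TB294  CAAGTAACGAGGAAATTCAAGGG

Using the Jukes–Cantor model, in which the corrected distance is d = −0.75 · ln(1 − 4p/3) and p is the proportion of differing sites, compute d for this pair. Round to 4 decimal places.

The sequences differ at positions 2 (T/A), 9 (T/G), 20 (T/A), 23 (C/G).
p = 4/23 = 0.173913.
d = −0.75 · ln(1 − (4/3)·0.173913) = −0.75 · ln(0.768116) = −0.75 · (-0.263815) = 0.1979.

0.1979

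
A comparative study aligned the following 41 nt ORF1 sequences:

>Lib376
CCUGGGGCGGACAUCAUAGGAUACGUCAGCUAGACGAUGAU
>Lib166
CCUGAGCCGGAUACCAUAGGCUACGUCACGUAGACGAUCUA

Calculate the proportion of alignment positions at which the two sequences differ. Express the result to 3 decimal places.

0.244

Differing sites — 5:G/A; 7:G/C; 12:C/U; 14:U/C; 21:A/C; 29:G/C; 30:C/G; 39:G/C; 40:A/U; 41:U/A.
There are 10 differences over 41 sites, so p = 10/41 = 0.244.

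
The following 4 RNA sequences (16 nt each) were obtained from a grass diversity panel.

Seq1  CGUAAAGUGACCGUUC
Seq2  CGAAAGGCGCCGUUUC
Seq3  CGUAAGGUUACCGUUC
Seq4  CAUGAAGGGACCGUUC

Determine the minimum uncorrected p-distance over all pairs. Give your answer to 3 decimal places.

0.125

Pairwise Hamming distances:
  Seq1 vs Seq2: 6
  Seq1 vs Seq3: 2
  Seq1 vs Seq4: 3
  Seq2 vs Seq3: 6
  Seq2 vs Seq4: 8
  Seq3 vs Seq4: 5
The smallest is 2 mismatches, between Seq1 and Seq3; p = 2/16 = 0.125.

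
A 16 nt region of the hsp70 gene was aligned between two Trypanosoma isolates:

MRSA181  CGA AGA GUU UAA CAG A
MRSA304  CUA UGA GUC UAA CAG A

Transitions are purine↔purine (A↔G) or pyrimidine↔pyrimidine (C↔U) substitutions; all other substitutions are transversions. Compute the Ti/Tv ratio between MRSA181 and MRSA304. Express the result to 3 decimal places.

The sequences differ at positions 2 (G/U, transversion), 4 (A/U, transversion), 9 (U/C, transition).
Of the 3 differences, 1 transition and 2 transversions, so Ti/Tv = 1/2 = 0.500.

0.500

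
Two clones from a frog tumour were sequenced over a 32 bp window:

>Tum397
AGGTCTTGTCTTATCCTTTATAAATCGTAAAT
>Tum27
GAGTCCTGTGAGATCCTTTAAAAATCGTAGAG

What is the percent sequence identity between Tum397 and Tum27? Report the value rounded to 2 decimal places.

71.88%

The sequences differ at positions 1 (A/G), 2 (G/A), 6 (T/C), 10 (C/G), 11 (T/A), 12 (T/G), 21 (T/A), 30 (A/G), 32 (T/G).
23 of the 32 sites match, so the percent identity is 23/32 × 100 = 71.88%.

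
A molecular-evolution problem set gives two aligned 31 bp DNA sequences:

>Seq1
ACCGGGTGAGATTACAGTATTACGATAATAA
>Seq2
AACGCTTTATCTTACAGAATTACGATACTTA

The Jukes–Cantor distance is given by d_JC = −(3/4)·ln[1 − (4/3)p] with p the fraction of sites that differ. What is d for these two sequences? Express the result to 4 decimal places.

The sequences differ at positions 2 (C/A), 5 (G/C), 6 (G/T), 8 (G/T), 10 (G/T), 11 (A/C), 18 (T/A), 28 (A/C), 30 (A/T).
p = 9/31 = 0.290323.
d = −0.75 · ln(1 − (4/3)·0.290323) = −0.75 · ln(0.612903) = −0.75 · (-0.489549) = 0.3672.

0.3672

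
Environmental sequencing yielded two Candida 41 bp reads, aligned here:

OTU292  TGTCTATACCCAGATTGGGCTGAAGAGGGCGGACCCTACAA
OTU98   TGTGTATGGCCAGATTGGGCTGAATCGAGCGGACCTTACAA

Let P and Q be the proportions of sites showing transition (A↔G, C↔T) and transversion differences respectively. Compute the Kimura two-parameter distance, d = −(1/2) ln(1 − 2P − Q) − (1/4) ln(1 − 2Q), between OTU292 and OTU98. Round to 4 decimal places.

0.1941

Differing sites — 4:C/G (Tv); 8:A/G (Ti); 9:C/G (Tv); 25:G/T (Tv); 26:A/C (Tv); 28:G/A (Ti); 36:C/T (Ti).
Of the 7 differences, 3 transitions and 4 transversions over 41 sites: P = 3/41 = 0.073171, Q = 4/41 = 0.097561.
d = −0.5·ln(0.756097) − 0.25·ln(0.804878) = −0.5·(-0.279586) − 0.25·(-0.217065) = 0.1941.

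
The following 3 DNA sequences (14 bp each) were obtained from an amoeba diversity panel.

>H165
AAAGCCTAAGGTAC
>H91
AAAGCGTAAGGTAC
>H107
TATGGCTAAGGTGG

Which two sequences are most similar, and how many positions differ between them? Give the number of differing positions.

1

Pairwise Hamming distances:
  H165 vs H91: 1
  H165 vs H107: 5
  H91 vs H107: 6
The smallest is 1, between H165 and H91.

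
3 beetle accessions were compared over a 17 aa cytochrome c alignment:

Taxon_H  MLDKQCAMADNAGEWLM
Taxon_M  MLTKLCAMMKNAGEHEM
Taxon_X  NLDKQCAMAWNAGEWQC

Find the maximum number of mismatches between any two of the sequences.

Pairwise Hamming distances:
  Taxon_H vs Taxon_M: 6
  Taxon_H vs Taxon_X: 4
  Taxon_M vs Taxon_X: 8
The largest is 8, between Taxon_M and Taxon_X.

8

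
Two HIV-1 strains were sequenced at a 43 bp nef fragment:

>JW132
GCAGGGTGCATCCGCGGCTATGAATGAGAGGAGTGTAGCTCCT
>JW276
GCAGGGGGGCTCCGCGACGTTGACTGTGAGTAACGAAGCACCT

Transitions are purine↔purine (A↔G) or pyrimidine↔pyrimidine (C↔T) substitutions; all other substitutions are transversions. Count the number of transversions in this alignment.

Differing sites — 7:T/G (Tv); 9:C/G (Tv); 10:A/C (Tv); 17:G/A (Ti); 19:T/G (Tv); 20:A/T (Tv); 24:A/C (Tv); 27:A/T (Tv); 31:G/T (Tv); 33:G/A (Ti); 34:T/C (Ti); 36:T/A (Tv); 40:T/A (Tv).
Of the 13 differences, 3 transitions and 10 transversions, so the answer is 10.

10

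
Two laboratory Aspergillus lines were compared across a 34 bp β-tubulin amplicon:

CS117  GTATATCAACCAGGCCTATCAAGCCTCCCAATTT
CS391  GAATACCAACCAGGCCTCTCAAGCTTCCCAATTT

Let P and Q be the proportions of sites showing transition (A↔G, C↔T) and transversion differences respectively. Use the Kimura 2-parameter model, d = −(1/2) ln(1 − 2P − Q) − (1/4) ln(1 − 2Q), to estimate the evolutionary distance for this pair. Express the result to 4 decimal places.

0.1284

The sequences differ at positions 2 (T/A, transversion), 6 (T/C, transition), 18 (A/C, transversion), 25 (C/T, transition).
Of the 4 differences, 2 transitions and 2 transversions over 34 sites: P = 2/34 = 0.058824, Q = 2/34 = 0.058824.
d = −0.5·ln(0.823528) − 0.25·ln(0.882352) = −0.5·(-0.194158) − 0.25·(-0.125164) = 0.1284.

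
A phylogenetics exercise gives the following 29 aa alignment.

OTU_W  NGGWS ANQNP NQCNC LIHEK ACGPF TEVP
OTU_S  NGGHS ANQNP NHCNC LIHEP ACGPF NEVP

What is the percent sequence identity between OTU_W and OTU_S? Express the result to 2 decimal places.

Differing sites — 4:W/H; 12:Q/H; 20:K/P; 26:T/N.
25 of the 29 sites match, so the percent identity is 25/29 × 100 = 86.21%.

86.21%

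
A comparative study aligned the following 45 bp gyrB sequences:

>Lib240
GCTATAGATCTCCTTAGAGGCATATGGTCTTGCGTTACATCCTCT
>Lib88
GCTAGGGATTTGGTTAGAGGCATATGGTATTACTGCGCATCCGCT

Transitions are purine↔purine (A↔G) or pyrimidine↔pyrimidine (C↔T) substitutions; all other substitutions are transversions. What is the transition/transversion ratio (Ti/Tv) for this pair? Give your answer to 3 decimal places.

0.714

The sequences differ at positions 5 (T/G, transversion), 6 (A/G, transition), 10 (C/T, transition), 12 (C/G, transversion), 13 (C/G, transversion), 29 (C/A, transversion), 32 (G/A, transition), 34 (G/T, transversion), 35 (T/G, transversion), 36 (T/C, transition), 37 (A/G, transition), 43 (T/G, transversion).
Of the 12 differences, 5 transitions and 7 transversions, so Ti/Tv = 5/7 = 0.714.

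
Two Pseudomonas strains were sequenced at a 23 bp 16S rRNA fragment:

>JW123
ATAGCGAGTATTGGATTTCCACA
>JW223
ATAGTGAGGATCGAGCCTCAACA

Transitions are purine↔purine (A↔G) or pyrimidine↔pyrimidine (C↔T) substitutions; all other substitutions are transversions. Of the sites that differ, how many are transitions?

Differing sites — 5:C/T (Ti); 9:T/G (Tv); 12:T/C (Ti); 14:G/A (Ti); 15:A/G (Ti); 16:T/C (Ti); 17:T/C (Ti); 20:C/A (Tv).
Of the 8 differences, 6 transitions and 2 transversions, so the answer is 6.

6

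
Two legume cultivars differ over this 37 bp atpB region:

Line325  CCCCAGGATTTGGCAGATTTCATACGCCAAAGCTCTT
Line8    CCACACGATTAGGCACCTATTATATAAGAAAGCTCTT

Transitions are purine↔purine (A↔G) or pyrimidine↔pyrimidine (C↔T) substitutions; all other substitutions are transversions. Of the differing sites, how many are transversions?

8

The sequences differ at positions 3 (C/A, transversion), 6 (G/C, transversion), 11 (T/A, transversion), 16 (G/C, transversion), 17 (A/C, transversion), 19 (T/A, transversion), 21 (C/T, transition), 25 (C/T, transition), 26 (G/A, transition), 27 (C/A, transversion), 28 (C/G, transversion).
Of the 11 differences, 3 transitions and 8 transversions, so the answer is 8.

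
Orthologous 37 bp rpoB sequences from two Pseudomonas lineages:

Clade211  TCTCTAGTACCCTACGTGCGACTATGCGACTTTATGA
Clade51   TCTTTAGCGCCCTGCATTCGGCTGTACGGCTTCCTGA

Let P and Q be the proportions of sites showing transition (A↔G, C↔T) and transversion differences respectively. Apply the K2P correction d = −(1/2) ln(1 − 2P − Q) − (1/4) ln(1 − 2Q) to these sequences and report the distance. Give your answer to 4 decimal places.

0.4800

Differing sites — 4:C/T (Ti); 8:T/C (Ti); 9:A/G (Ti); 14:A/G (Ti); 16:G/A (Ti); 18:G/T (Tv); 21:A/G (Ti); 24:A/G (Ti); 26:G/A (Ti); 29:A/G (Ti); 33:T/C (Ti); 34:A/C (Tv).
Of the 12 differences, 10 transitions and 2 transversions over 37 sites: P = 10/37 = 0.270270, Q = 2/37 = 0.054054.
d = −0.5·ln(0.405406) − 0.25·ln(0.891892) = −0.5·(-0.902866) − 0.25·(-0.114410) = 0.4800.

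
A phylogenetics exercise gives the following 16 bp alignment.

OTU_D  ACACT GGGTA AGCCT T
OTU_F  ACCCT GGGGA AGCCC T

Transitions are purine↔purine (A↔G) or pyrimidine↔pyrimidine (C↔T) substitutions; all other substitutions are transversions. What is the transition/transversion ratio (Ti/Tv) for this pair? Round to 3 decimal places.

Differing sites — 3:A/C (Tv); 9:T/G (Tv); 15:T/C (Ti).
Of the 3 differences, 1 transition and 2 transversions, so Ti/Tv = 1/2 = 0.500.

0.500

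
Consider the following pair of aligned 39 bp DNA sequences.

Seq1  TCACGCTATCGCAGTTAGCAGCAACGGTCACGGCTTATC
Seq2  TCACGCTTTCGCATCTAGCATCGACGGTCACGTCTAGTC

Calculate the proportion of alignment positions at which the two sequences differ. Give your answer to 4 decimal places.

0.2051

The sequences differ at positions 8 (A/T), 14 (G/T), 15 (T/C), 21 (G/T), 23 (A/G), 33 (G/T), 36 (T/A), 37 (A/G).
There are 8 differences over 39 sites, so p = 8/39 = 0.2051.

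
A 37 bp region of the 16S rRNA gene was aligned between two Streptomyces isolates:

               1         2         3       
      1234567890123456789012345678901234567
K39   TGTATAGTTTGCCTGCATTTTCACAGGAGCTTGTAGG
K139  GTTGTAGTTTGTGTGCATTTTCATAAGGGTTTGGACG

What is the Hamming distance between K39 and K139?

11

Differing sites — 1:T/G; 2:G/T; 4:A/G; 12:C/T; 13:C/G; 24:C/T; 26:G/A; 28:A/G; 30:C/T; 34:T/G; 36:G/C.
That gives 11 mismatches out of 37 aligned sites, so the Hamming distance is 11.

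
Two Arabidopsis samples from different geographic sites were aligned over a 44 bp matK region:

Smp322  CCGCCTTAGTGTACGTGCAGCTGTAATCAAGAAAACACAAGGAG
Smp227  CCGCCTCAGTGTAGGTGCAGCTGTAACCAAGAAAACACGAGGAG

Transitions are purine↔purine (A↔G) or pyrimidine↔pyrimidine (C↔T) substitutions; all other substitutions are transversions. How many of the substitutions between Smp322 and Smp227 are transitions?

3

The sequences differ at positions 7 (T/C, transition), 14 (C/G, transversion), 27 (T/C, transition), 39 (A/G, transition).
Of the 4 differences, 3 transitions and 1 transversion, so the answer is 3.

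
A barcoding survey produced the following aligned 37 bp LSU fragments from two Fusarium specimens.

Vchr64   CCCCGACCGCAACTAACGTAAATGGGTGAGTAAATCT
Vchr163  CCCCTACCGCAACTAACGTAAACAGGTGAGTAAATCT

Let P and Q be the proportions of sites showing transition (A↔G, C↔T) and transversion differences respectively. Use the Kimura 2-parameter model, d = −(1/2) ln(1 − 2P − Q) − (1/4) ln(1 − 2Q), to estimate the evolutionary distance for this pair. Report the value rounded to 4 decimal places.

Differing sites — 5:G/T (Tv); 23:T/C (Ti); 24:G/A (Ti).
Of the 3 differences, 2 transitions and 1 transversion over 37 sites: P = 2/37 = 0.054054, Q = 1/37 = 0.027027.
d = −0.5·ln(0.864865) − 0.25·ln(0.945946) = −0.5·(-0.145182) − 0.25·(-0.055570) = 0.0865.

0.0865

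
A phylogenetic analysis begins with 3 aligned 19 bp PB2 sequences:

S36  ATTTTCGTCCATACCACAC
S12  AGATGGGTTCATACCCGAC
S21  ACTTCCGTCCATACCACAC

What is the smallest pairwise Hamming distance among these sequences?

2

Pairwise Hamming distances:
  S36 vs S12: 7
  S36 vs S21: 2
  S12 vs S21: 7
The smallest is 2, between S36 and S21.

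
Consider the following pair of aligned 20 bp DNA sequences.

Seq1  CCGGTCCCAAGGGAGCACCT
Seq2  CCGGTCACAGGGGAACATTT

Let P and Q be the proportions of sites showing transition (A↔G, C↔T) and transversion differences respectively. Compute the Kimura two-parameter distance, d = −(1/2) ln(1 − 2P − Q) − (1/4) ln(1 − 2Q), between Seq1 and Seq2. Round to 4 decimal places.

Differing sites — 7:C/A (Tv); 10:A/G (Ti); 15:G/A (Ti); 18:C/T (Ti); 19:C/T (Ti).
Of the 5 differences, 4 transitions and 1 transversion over 20 sites: P = 4/20 = 0.200000, Q = 1/20 = 0.050000.
d = −0.5·ln(0.550000) − 0.25·ln(0.900000) = −0.5·(-0.597837) − 0.25·(-0.105361) = 0.3253.

0.3253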